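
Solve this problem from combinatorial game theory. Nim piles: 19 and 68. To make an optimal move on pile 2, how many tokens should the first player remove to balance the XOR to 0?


Piles: 19 and 68
Current XOR: 19 XOR 68 = 87 (non-zero, so this is an N-position).
To make the XOR zero, we need to find a move that balances the piles.
For pile 2 (size 68): target = 68 XOR 87 = 19
We reduce pile 2 from 68 to 19.
Tokens removed: 68 - 19 = 49
Verification: 19 XOR 19 = 0

49


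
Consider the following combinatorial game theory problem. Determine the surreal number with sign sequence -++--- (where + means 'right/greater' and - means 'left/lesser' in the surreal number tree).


Sign expansion: -++---
Rule: track bounds (lo, hi), initially (-inf, +inf). On '+', the current value becomes lo and we move to the simplest number in (value, hi): value + 1 if hi = +inf, otherwise the midpoint (value + hi)/2. On '-', the current value becomes hi and we move to value - 1 if lo = -inf, otherwise the midpoint (lo + value)/2.
Start at 0.
Step 1: sign = -, move left. Bounds: (-inf, 0). Value = -1
Step 2: sign = +, move right. Bounds: (-1, 0). Value = -1/2
Step 3: sign = +, move right. Bounds: (-1/2, 0). Value = -1/4
Step 4: sign = -, move left. Bounds: (-1/2, -1/4). Value = -3/8
Step 5: sign = -, move left. Bounds: (-1/2, -3/8). Value = -7/16
Step 6: sign = -, move left. Bounds: (-1/2, -7/16). Value = -15/32
The surreal number with sign expansion -++--- is -15/32.

-15/32


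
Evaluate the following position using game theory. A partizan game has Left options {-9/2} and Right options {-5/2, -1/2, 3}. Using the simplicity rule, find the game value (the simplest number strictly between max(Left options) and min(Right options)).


Left options: {-9/2}, max = -9/2
Right options: {-5/2, -1/2, 3}, min = -5/2
All options are numbers and max(Left) < min(Right), so by the simplicity theorem the value is the simplest (earliest-born) number strictly between -9/2 and -5/2.
Integers -4 through -3 all lie strictly between -9/2 and -5/2.
Among integers, the simplest (lowest birthday = smallest |n|; 0 is born on day 0, +-n on day n) is -3.
No non-integer in the interval can be simpler: if x is a non-integer in the interval, then floor(x) or ceil(x) also lies in the interval (the interval contains an integer), and both are proper prefixes of x's sign expansion, i.e. born earlier. So the game value is -3.
Game value = -3

-3


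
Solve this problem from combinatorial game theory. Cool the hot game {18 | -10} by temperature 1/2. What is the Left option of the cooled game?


Original game: {18 | -10} (a switch {a | b} with a > b).
Cooling by t (for t below the temperature (a - b)/2 = 14) taxes each move by t: {a | b} cooled by t is {a - t | b + t}.
Cooling amount: t = 1/2
Cooled Left option: 18 - 1/2 = 35/2
Cooled Right option: -10 + 1/2 = -19/2
Cooled game: {35/2 | -19/2}
Left option = 35/2

35/2


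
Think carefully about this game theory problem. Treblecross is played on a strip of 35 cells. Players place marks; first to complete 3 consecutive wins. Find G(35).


Treblecross: place X on empty cells; 3-in-a-row wins.
Playing within two cells of an existing X lets the opponent win at once, so sensible play treats the cells i-2..i+2 around each X as dead. The player left with no safe cell loses, so this is a normal-play take-away game on strips of safe cells.
Placing X at cell i (0-indexed) of a strip of k safe cells leaves independent strips of sizes max(0, i-2) and max(0, k-i-3). Hence G(k) = mex{ G(max(0,i-2)) XOR G(max(0,k-i-3)) : 0 <= i < k }, with G(0) = 0.
G(1): splits (0,0):0^0=0 -> mex({0}) = 1
G(2): splits (0,0):0^0=0 -> mex({0}) = 1
G(3): splits (0,0):0^0=0 -> mex({0}) = 1
G(4): splits (0,1):0^1=1 (0,0):0^0=0 -> mex({0, 1}) = 2
G(5): splits (0,2):0^1=1 (0,1):0^1=1 (0,0):0^0=0 -> mex({0, 1}) = 2
G(6) = mex({1}) = 0
G(7) = mex({0, 1, 2}) = 3
G(8) = mex({0, 1, 2}) = 3
G(9) = mex({0, 2}) = 1
G(10) = mex({0, 2, 3}) = 1
G(11) = mex({0, 3}) = 1
G(12) = mex({1, 3}) = 0
G(13) = mex({0, 1, 2, 3}) = 4
G(14) = mex({0, 1, 2}) = 3
G(15) = mex({0, 1, 2}) = 3
G(16) = mex({0, 1, 2, 4}) = 3
G(17) = mex({0, 1, 3, 4}) = 2
G(18) = mex({0, 1, 3, 4}) = 2
G(19) = mex({0, 1, 3, 5}) = 2
G(20) = mex({0, 1, 2, 3, 5}) = 4
G(21) = mex({0, 1, 2, 3, 5}) = 4
G(22) = mex({1, 2, 6}) = 0
G(23) = mex({0, 1, 2, 3, 4, 6}) = 5
G(24) = mex({0, 1, 2, 3, 4}) = 5
G(25) = mex({0, 1, 3, 4, 7}) = 2
G(26) = mex({0, 1, 3, 4, 5, 7}) = 2
G(27) = mex({0, 1, 3, 5}) = 2
G(28) = mex({0, 1, 2, 5}) = 3
G(29) = mex({0, 1, 2, 4, 5, 6}) = 3
G(30) = mex({1, 2, 4, 6}) = 0
G(31) = mex({0, 1, 2, 3, 4, 6}) = 5
G(32) = mex({1, 2, 3, 4, 7}) = 0
G(33) = mex({0, 3, 7}) = 1
G(34) = mex({0, 2, 3, 5, 7}) = 1
G(35) = mex({0, 2, 3, 5, 6}) = 1
Therefore G(35) = 1.

1


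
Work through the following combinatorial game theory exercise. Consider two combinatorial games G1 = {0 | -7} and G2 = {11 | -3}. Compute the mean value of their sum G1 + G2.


G1 = {0 | -7}, G2 = {11 | -3}
Each is a switch {a | b} with numbers a > b; its mean value is (a + b)/2, and mean value is additive over game sums: m(G1 + G2) = m(G1) + m(G2).
Mean of G1 = (0 + (-7))/2 = -7/2 = -7/2
Mean of G2 = (11 + (-3))/2 = 8/2 = 4
Mean of G1 + G2 = -7/2 + 4 = 1/2

1/2


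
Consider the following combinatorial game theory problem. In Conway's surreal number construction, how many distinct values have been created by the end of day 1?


Day 0: {|} = 0 is born. Count = 1.
Day n: the number of surreal numbers born by day n is 2^(n+1) - 1.
By day 0: 2^1 - 1 = 1
By day 1: 2^2 - 1 = 3
By day 1: 3 surreal numbers.

3


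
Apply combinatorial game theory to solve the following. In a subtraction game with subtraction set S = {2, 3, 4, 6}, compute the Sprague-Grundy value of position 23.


The subtraction set is S = {2, 3, 4, 6}.
G(k) = mex{ G(k - s) : s in S, s <= k }. We compute iteratively: G(0) = 0.
G(1) = mex({}) = 0
G(2) = mex({0}) = 1
G(3) = mex({0}) = 1
G(4) = mex({0, 1}) = 2
G(5) = mex({0, 1}) = 2
G(6) = mex({0, 1, 2}) = 3
G(7) = mex({0, 1, 2}) = 3
G(8) = mex({1, 2, 3}) = 0
G(9) = mex({1, 2, 3}) = 0
G(10) = mex({0, 2, 3}) = 1
G(11) = mex({0, 2, 3}) = 1
G(12) = mex({0, 1, 3}) = 2
G(13) = mex({0, 1, 3}) = 2
Observe that G(8)..G(13) = 0, 0, 1, 1, 2, 2 repeats G(0)..G(5) = 0, 0, 1, 1, 2, 2.
For k >= max(S) = 6, G(k) is determined by the previous 6 values G(k-6)..G(k-1); a window of 6 consecutive values has recurred shifted by 8, so by induction G(k + 8) = G(k) for all k >= 0: the sequence is periodic from the start with period 8.
One period: G(0..7) = 0, 0, 1, 1, 2, 2, 3, 3.
23 mod 8 = 7, so G(23) = G(7) = 3.

3


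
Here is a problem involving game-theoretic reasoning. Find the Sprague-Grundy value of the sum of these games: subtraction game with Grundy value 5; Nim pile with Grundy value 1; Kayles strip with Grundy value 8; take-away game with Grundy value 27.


By the Sprague-Grundy theorem, the Grundy value of a sum of games is the XOR of individual Grundy values.
subtraction game: Grundy value = 5. Running XOR: 0 XOR 5 = 5
Nim pile: Grundy value = 1. Running XOR: 5 XOR 1 = 4
Kayles strip: Grundy value = 8. Running XOR: 4 XOR 8 = 12
take-away game: Grundy value = 27. Running XOR: 12 XOR 27 = 23
The combined Grundy value is 23.

23


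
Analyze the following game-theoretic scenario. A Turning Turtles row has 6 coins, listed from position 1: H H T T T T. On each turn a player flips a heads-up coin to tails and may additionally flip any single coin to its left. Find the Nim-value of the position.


Coins: H H T T T T
Key fact: a single head at position k behaves exactly like a Nim heap of size k (turning it to T and optionally flipping a coin at j < k corresponds to moving the heap from k to j, or to 0), and heads combine as a disjunctive sum (two heads at the same place would cancel, matching j XOR j = 0). So the Nim-value is the XOR of the 1-indexed positions of the heads.
Face-up positions (1-indexed): [1, 2]
XOR 0 with 1: 0 XOR 1 = 1
XOR 1 with 2: 1 XOR 2 = 3
Nim-value = 3

3


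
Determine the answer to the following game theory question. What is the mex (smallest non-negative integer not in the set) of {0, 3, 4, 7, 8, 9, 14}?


Set = {0, 3, 4, 7, 8, 9, 14}
0 is in the set.
1 is NOT in the set. This is the mex.
mex = 1

1


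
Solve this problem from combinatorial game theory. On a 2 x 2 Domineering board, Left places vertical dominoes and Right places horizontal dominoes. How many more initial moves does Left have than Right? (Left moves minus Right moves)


Board is 2 x 2 (rows x cols).
Left (vertical) placements: (rows-1) * cols = 1 * 2 = 2
Right (horizontal) placements: rows * (cols-1) = 2 * 1 = 2
Advantage = Left - Right = 2 - 2 = 0

0


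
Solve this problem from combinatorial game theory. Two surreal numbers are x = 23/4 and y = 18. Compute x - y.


x = 23/4, y = 18
Converting to common denominator: 4
x = 23/4, y = 72/4
x - y = 23/4 - 18 = -49/4

-49/4


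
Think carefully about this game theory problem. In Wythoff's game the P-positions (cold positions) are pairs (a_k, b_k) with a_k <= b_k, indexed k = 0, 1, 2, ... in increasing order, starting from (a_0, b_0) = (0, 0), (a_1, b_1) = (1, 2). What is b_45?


By Wythoff's theorem, a_k = floor(k * phi) and b_k = floor(k * phi^2) = a_k + k, where phi = (1 + sqrt(5))/2 is the golden ratio.
phi = (1 + sqrt(5))/2 = 1.618034
phi^2 = phi + 1 = 2.618034
k = 45
k * phi^2 = 45 * 2.618034 = 117.811529
b_45 = floor(k * phi^2) = 117 (check: a_45 + k = 72 + 45 = 117)

117


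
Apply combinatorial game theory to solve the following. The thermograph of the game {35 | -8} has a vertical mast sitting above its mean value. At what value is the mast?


Game = {35 | -8}, a switch {a | b} with numbers a > b.
Its thermograph has left wall a - t and right wall b + t, which meet at t = (a - b)/2, where both equal (a + b)/2. So the mast (mean value) is at (a + b)/2.
Mean = (35 + (-8))/2 = 27/2 = 27/2

27/2


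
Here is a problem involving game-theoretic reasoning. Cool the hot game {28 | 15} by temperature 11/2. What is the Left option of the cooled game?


Original game: {28 | 15} (a switch {a | b} with a > b).
Cooling by t (for t below the temperature (a - b)/2 = 13/2) taxes each move by t: {a | b} cooled by t is {a - t | b + t}.
Cooling amount: t = 11/2
Cooled Left option: 28 - 11/2 = 45/2
Cooled Right option: 15 + 11/2 = 41/2
Cooled game: {45/2 | 41/2}
Left option = 45/2

45/2


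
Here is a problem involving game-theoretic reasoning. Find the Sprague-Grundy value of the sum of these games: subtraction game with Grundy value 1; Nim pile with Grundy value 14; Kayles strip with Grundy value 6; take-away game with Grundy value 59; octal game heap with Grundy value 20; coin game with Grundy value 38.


By the Sprague-Grundy theorem, the Grundy value of a sum of games is the XOR of individual Grundy values.
subtraction game: Grundy value = 1. Running XOR: 0 XOR 1 = 1
Nim pile: Grundy value = 14. Running XOR: 1 XOR 14 = 15
Kayles strip: Grundy value = 6. Running XOR: 15 XOR 6 = 9
take-away game: Grundy value = 59. Running XOR: 9 XOR 59 = 50
octal game heap: Grundy value = 20. Running XOR: 50 XOR 20 = 38
coin game: Grundy value = 38. Running XOR: 38 XOR 38 = 0
The combined Grundy value is 0.

0


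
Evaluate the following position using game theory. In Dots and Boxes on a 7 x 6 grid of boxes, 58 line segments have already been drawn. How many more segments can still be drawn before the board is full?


Grid: 7 x 6 boxes, i.e. 8 rows and 7 columns of dots.
Horizontal edges: (rows + 1) * cols = 8 * 6 = 48
Vertical edges: rows * (cols + 1) = 7 * 7 = 49
Total edges: 48 + 49 = 97
Edges drawn: 58
Remaining: 97 - 58 = 39

39


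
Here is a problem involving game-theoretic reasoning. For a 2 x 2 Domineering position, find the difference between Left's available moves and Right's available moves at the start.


Board is 2 x 2 (rows x cols).
Left (vertical) placements: (rows-1) * cols = 1 * 2 = 2
Right (horizontal) placements: rows * (cols-1) = 2 * 1 = 2
Advantage = Left - Right = 2 - 2 = 0

0


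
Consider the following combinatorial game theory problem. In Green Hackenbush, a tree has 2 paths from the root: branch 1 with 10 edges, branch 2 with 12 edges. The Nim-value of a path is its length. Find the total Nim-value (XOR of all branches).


The tree has 2 branches from the ground vertex.
In Green Hackenbush, the Nim-value of a simple path of length k is k.
Branch 1: length 10, Nim-value = 10
Branch 2: length 12, Nim-value = 12
Total Nim-value = XOR of all branch values:
0 XOR 10 = 10
10 XOR 12 = 6
Nim-value of the tree = 6

6


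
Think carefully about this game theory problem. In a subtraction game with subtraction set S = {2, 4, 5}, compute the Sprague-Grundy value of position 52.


The subtraction set is S = {2, 4, 5}.
G(k) = mex{ G(k - s) : s in S, s <= k }. We compute iteratively: G(0) = 0.
G(1) = mex({}) = 0
G(2) = mex({0}) = 1
G(3) = mex({0}) = 1
G(4) = mex({0, 1}) = 2
G(5) = mex({0, 1}) = 2
G(6) = mex({0, 1, 2}) = 3
G(7) = mex({1, 2}) = 0
G(8) = mex({1, 2, 3}) = 0
G(9) = mex({0, 2}) = 1
G(10) = mex({0, 2, 3}) = 1
G(11) = mex({0, 1, 3}) = 2
Observe that G(7)..G(11) = 0, 0, 1, 1, 2 repeats G(0)..G(4) = 0, 0, 1, 1, 2.
For k >= max(S) = 5, G(k) is determined by the previous 5 values G(k-5)..G(k-1); a window of 5 consecutive values has recurred shifted by 7, so by induction G(k + 7) = G(k) for all k >= 0: the sequence is periodic from the start with period 7.
One period: G(0..6) = 0, 0, 1, 1, 2, 2, 3.
52 mod 7 = 3, so G(52) = G(3) = 1.

1


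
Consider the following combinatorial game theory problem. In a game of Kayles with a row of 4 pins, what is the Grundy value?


Kayles: a move removes 1 or 2 adjacent pins from a contiguous row.
Removing pins from a row of k leaves two independent rows (a, b) with a + b = k - 1 (one pin) or a + b = k - 2 (two pins); an end removal gives a = 0.
By Sprague-Grundy, G(k) = mex{ G(a) XOR G(b) } over all these splits. G(0) = 0.
G(1): splits (0,0):0^0=0 -> mex({0}) = 1
G(2): splits (0,1):0^1=1 (0,0):0^0=0 -> mex({0, 1}) = 2
G(3): splits (0,2):0^2=2 (1,1):1^1=0 (0,1):0^1=1 -> mex({0, 1, 2}) = 3
G(4): splits (0,3):0^3=3 (1,2):1^2=3 (0,2):0^2=2 (1,1):1^1=0 -> mex({0, 2, 3}) = 1
Therefore G(4) = 1.

1


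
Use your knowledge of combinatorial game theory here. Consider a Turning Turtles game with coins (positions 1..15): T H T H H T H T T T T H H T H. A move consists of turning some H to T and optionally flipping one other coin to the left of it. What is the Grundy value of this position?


Coins: T H T H H T H T T T T H H T H
Key fact: a single head at position k behaves exactly like a Nim heap of size k (turning it to T and optionally flipping a coin at j < k corresponds to moving the heap from k to j, or to 0), and heads combine as a disjunctive sum (two heads at the same place would cancel, matching j XOR j = 0). So the Nim-value is the XOR of the 1-indexed positions of the heads.
Face-up positions (1-indexed): [2, 4, 5, 7, 12, 13, 15]
XOR 0 with 2: 0 XOR 2 = 2
XOR 2 with 4: 2 XOR 4 = 6
XOR 6 with 5: 6 XOR 5 = 3
XOR 3 with 7: 3 XOR 7 = 4
XOR 4 with 12: 4 XOR 12 = 8
XOR 8 with 13: 8 XOR 13 = 5
XOR 5 with 15: 5 XOR 15 = 10
Nim-value = 10

10


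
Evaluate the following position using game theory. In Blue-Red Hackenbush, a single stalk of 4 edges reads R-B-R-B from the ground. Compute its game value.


Edges (from ground): R-B-R-B
By Berlekamp's sign-expansion rule, a Blue-Red Hackenbush stalk has the value of the surreal number whose sign sequence is the edge sequence with B -> + and R -> -.
Sign sequence: -+-+
Trace the sign expansion in the surreal number tree, starting from 0:
Edge 1: R (sign -) -> bounds (-inf, 0), value = -1
Edge 2: B (sign +) -> bounds (-1, 0), value = -1/2
Edge 3: R (sign -) -> bounds (-1, -1/2), value = -3/4
Edge 4: B (sign +) -> bounds (-3/4, -1/2), value = -5/8
Game value = -5/8

-5/8


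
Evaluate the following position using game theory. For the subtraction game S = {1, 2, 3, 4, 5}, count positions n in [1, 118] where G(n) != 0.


Subtraction set S = {1, 2, 3, 4, 5}, so G(n) = n mod 6.
G(n) = 0 when n is a multiple of 6.
Multiples of 6 in [1, 118]: 19
N-positions (nonzero Grundy) = 118 - 19 = 99

99


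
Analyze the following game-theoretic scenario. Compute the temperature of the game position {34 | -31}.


The game is {34 | -31}, a switch {a | b} with numbers a > b.
Cooling {a | b} by t gives {a - t | b + t}, which stops being hot when a - t = b + t, i.e. at t = (a - b)/2. So the temperature of a switch is (a - b)/2.
Temperature = (Left option - Right option) / 2
= (34 - (-31)) / 2
= 65 / 2
= 65/2

65/2


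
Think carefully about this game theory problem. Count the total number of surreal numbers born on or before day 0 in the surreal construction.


Day 0: {|} = 0 is born. Count = 1.
Day n: the number of surreal numbers born by day n is 2^(n+1) - 1.
By day 0: 2^1 - 1 = 1
By day 0: 1 surreal numbers.

1


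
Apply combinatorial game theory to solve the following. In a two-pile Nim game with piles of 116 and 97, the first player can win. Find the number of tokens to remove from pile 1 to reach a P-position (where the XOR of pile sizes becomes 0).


Piles: 116 and 97
Current XOR: 116 XOR 97 = 21 (non-zero, so this is an N-position).
To make the XOR zero, we need to find a move that balances the piles.
For pile 1 (size 116): target = 116 XOR 21 = 97
We reduce pile 1 from 116 to 97.
Tokens removed: 116 - 97 = 19
Verification: 97 XOR 97 = 0

19


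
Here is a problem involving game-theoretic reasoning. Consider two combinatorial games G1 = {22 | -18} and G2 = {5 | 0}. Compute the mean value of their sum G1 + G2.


G1 = {22 | -18}, G2 = {5 | 0}
Each is a switch {a | b} with numbers a > b; its mean value is (a + b)/2, and mean value is additive over game sums: m(G1 + G2) = m(G1) + m(G2).
Mean of G1 = (22 + (-18))/2 = 4/2 = 2
Mean of G2 = (5 + (0))/2 = 5/2 = 5/2
Mean of G1 + G2 = 2 + 5/2 = 9/2

9/2


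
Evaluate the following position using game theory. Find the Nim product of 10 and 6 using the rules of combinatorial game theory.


Nim multiplication is bilinear over XOR: (u XOR v) * w = (u*w) XOR (v*w).
So we split each operand into its bit components and XOR the pairwise Nim products.
10 = 2 + 8 (as XOR of powers of 2).
6 = 2 + 4 (as XOR of powers of 2).
Using the standard Nim-product table on single bits:
  2*2 = 3,   2*4 = 8,   2*8 = 12,
  4*4 = 6,   4*8 = 11,  8*8 = 13,
and  1*x = x (identity), k*l = l*k (commutative).
Pairwise Nim products:
  2 * 2 = 3
  2 * 4 = 8
  8 * 2 = 12
  8 * 4 = 11
XOR them: 3 XOR 8 XOR 12 XOR 11 = 12.
Result: 10 * 6 = 12 (in Nim).

12


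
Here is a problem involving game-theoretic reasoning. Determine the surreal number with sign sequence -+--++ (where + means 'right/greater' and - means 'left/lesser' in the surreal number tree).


Sign expansion: -+--++
Rule: track bounds (lo, hi), initially (-inf, +inf). On '+', the current value becomes lo and we move to the simplest number in (value, hi): value + 1 if hi = +inf, otherwise the midpoint (value + hi)/2. On '-', the current value becomes hi and we move to value - 1 if lo = -inf, otherwise the midpoint (lo + value)/2.
Start at 0.
Step 1: sign = -, move left. Bounds: (-inf, 0). Value = -1
Step 2: sign = +, move right. Bounds: (-1, 0). Value = -1/2
Step 3: sign = -, move left. Bounds: (-1, -1/2). Value = -3/4
Step 4: sign = -, move left. Bounds: (-1, -3/4). Value = -7/8
Step 5: sign = +, move right. Bounds: (-7/8, -3/4). Value = -13/16
Step 6: sign = +, move right. Bounds: (-13/16, -3/4). Value = -25/32
The surreal number with sign expansion -+--++ is -25/32.

-25/32


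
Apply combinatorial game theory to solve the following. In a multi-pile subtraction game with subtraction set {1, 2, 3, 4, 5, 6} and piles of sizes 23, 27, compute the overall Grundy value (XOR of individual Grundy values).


Subtraction set: {1, 2, 3, 4, 5, 6}
For this subtraction set, G(n) = n mod 7 (period = max + 1 = 7).
Pile 1 (size 23): G(23) = 23 mod 7 = 2
Pile 2 (size 27): G(27) = 27 mod 7 = 6
Total Grundy value = XOR of all: 2 XOR 6 = 4

4


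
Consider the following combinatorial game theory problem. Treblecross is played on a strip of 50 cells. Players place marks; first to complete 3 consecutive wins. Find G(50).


Treblecross: place X on empty cells; 3-in-a-row wins.
Playing within two cells of an existing X lets the opponent win at once, so sensible play treats the cells i-2..i+2 around each X as dead. The player left with no safe cell loses, so this is a normal-play take-away game on strips of safe cells.
Placing X at cell i (0-indexed) of a strip of k safe cells leaves independent strips of sizes max(0, i-2) and max(0, k-i-3). Hence G(k) = mex{ G(max(0,i-2)) XOR G(max(0,k-i-3)) : 0 <= i < k }, with G(0) = 0.
G(1): splits (0,0):0^0=0 -> mex({0}) = 1
G(2): splits (0,0):0^0=0 -> mex({0}) = 1
G(3): splits (0,0):0^0=0 -> mex({0}) = 1
G(4): splits (0,1):0^1=1 (0,0):0^0=0 -> mex({0, 1}) = 2
G(5): splits (0,2):0^1=1 (0,1):0^1=1 (0,0):0^0=0 -> mex({0, 1}) = 2
G(6) = mex({1}) = 0
G(7) = mex({0, 1, 2}) = 3
G(8) = mex({0, 1, 2}) = 3
G(9) = mex({0, 2}) = 1
G(10) = mex({0, 2, 3}) = 1
G(11) = mex({0, 3}) = 1
G(12) = mex({1, 3}) = 0
G(13) = mex({0, 1, 2, 3}) = 4
G(14) = mex({0, 1, 2}) = 3
G(15) = mex({0, 1, 2}) = 3
G(16) = mex({0, 1, 2, 4}) = 3
G(17) = mex({0, 1, 3, 4}) = 2
G(18) = mex({0, 1, 3, 4}) = 2
G(19) = mex({0, 1, 3, 5}) = 2
G(20) = mex({0, 1, 2, 3, 5}) = 4
G(21) = mex({0, 1, 2, 3, 5}) = 4
G(22) = mex({1, 2, 6}) = 0
G(23) = mex({0, 1, 2, 3, 4, 6}) = 5
G(24) = mex({0, 1, 2, 3, 4}) = 5
G(25) = mex({0, 1, 3, 4, 7}) = 2
G(26) = mex({0, 1, 3, 4, 5, 7}) = 2
G(27) = mex({0, 1, 3, 5}) = 2
G(28) = mex({0, 1, 2, 5}) = 3
G(29) = mex({0, 1, 2, 4, 5, 6}) = 3
G(30) = mex({1, 2, 4, 6}) = 0
G(31) = mex({0, 1, 2, 3, 4, 6}) = 5
G(32) = mex({1, 2, 3, 4, 7}) = 0
G(33) = mex({0, 3, 7}) = 1
G(34) = mex({0, 2, 3, 5, 7}) = 1
G(35) = mex({0, 2, 3, 5, 6}) = 1
G(36) = mex({0, 1, 2, 5, 6}) = 3
G(37) = mex({0, 1, 2, 4, 5, 6}) = 3
G(38) = mex({0, 1, 2, 4}) = 3
G(39) = mex({0, 1, 2, 3, 4, 7}) = 5
G(40) = mex({0, 1, 2, 3, 4, 5, 7}) = 6
G(41) = mex({0, 1, 2, 3, 5, 7}) = 4
G(42) = mex({0, 1, 2, 3, 5, 6, 7}) = 4
G(43) = mex({0, 2, 3, 5, 6}) = 1
G(44) = mex({1, 2, 3, 4, 5, 6}) = 0
G(45) = mex({0, 1, 2, 3, 4, 6, 7}) = 5
G(46) = mex({0, 1, 2, 3, 4, 7}) = 5
G(47) = mex({0, 1, 2, 3, 4, 5, 7}) = 6
G(48) = mex({0, 1, 2, 3, 4, 5, 7}) = 6
G(49) = mex({0, 1, 3, 4, 5, 7}) = 2
G(50) = mex({0, 1, 2, 3, 4, 5, 6}) = 7
Therefore G(50) = 7.

7


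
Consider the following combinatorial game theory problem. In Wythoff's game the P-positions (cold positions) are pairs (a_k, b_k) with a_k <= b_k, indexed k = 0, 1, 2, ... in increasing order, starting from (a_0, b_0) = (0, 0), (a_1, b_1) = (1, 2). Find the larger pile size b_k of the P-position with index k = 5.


By Wythoff's theorem, a_k = floor(k * phi) and b_k = floor(k * phi^2) = a_k + k, where phi = (1 + sqrt(5))/2 is the golden ratio.
phi = (1 + sqrt(5))/2 = 1.618034
phi^2 = phi + 1 = 2.618034
k = 5
k * phi^2 = 5 * 2.618034 = 13.090170
b_5 = floor(k * phi^2) = 13 (check: a_5 + k = 8 + 5 = 13)

13


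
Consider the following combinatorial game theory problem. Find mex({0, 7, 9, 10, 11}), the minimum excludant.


Set = {0, 7, 9, 10, 11}
0 is in the set.
1 is NOT in the set. This is the mex.
mex = 1

1


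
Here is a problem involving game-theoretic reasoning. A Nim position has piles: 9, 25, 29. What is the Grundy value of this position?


We need the XOR (exclusive or) of all pile sizes.
After XOR-ing pile 1 (size 9): 0 XOR 9 = 9
After XOR-ing pile 2 (size 25): 9 XOR 25 = 16
After XOR-ing pile 3 (size 29): 16 XOR 29 = 13
The Nim-value of this position is 13.

13


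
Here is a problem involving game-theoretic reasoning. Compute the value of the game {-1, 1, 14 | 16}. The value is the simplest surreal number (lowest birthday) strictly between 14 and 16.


Left options: {-1, 1, 14}, max = 14
Right options: {16}, min = 16
All options are numbers and max(Left) < min(Right), so by the simplicity theorem the value is the simplest (earliest-born) number strictly between 14 and 16.
The only integer strictly between 14 and 16 is 15.
No non-integer in the interval can be simpler: if x is a non-integer in the interval, then floor(x) or ceil(x) also lies in the interval (the interval contains an integer), and both are proper prefixes of x's sign expansion, i.e. born earlier. So the game value is 15.
Game value = 15

15


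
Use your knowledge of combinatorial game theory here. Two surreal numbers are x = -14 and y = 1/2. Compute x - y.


x = -14, y = 1/2
Converting to common denominator: 2
x = -28/2, y = 1/2
x - y = -14 - 1/2 = -29/2

-29/2


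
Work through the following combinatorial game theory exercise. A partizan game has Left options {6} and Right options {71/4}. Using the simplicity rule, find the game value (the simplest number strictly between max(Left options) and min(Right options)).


Left options: {6}, max = 6
Right options: {71/4}, min = 71/4
All options are numbers and max(Left) < min(Right), so by the simplicity theorem the value is the simplest (earliest-born) number strictly between 6 and 71/4.
Integers 7 through 17 all lie strictly between 6 and 71/4.
Among integers, the simplest (lowest birthday = smallest |n|; 0 is born on day 0, +-n on day n) is 7.
No non-integer in the interval can be simpler: if x is a non-integer in the interval, then floor(x) or ceil(x) also lies in the interval (the interval contains an integer), and both are proper prefixes of x's sign expansion, i.e. born earlier. So the game value is 7.
Game value = 7

7


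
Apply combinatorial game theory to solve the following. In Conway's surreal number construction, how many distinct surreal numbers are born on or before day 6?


Day 0: {|} = 0 is born. Count = 1.
Day n: the number of surreal numbers born by day n is 2^(n+1) - 1.
By day 0: 2^1 - 1 = 1
By day 1: 2^2 - 1 = 3
By day 2: 2^3 - 1 = 7
By day 3: 2^4 - 1 = 15
By day 4: 2^5 - 1 = 31
By day 5: 2^6 - 1 = 63
By day 6: 2^7 - 1 = 127
By day 6: 127 surreal numbers.

127


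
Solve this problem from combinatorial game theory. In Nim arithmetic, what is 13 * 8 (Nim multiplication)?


Nim multiplication is bilinear over XOR: (u XOR v) * w = (u*w) XOR (v*w).
So we split each operand into its bit components and XOR the pairwise Nim products.
13 = 1 + 4 + 8 (as XOR of powers of 2).
8 = 8 (as XOR of powers of 2).
Using the standard Nim-product table on single bits:
  2*2 = 3,   2*4 = 8,   2*8 = 12,
  4*4 = 6,   4*8 = 11,  8*8 = 13,
and  1*x = x (identity), k*l = l*k (commutative).
Pairwise Nim products:
  1 * 8 = 8
  4 * 8 = 11
  8 * 8 = 13
XOR them: 8 XOR 11 XOR 13 = 14.
Result: 13 * 8 = 14 (in Nim).

14


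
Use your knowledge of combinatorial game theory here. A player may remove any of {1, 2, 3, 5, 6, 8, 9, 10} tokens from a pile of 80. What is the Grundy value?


The subtraction set is S = {1, 2, 3, 5, 6, 8, 9, 10}.
G(k) = mex{ G(k - s) : s in S, s <= k }. We compute iteratively: G(0) = 0.
G(1) = mex({0}) = 1
G(2) = mex({0, 1}) = 2
G(3) = mex({0, 1, 2}) = 3
G(4) = mex({1, 2, 3}) = 0
G(5) = mex({0, 2, 3}) = 1
G(6) = mex({0, 1, 3}) = 2
G(7) = mex({0, 1, 2}) = 3
G(8) = mex({0, 1, 2, 3}) = 4
G(9) = mex({0, 1, 2, 3, 4}) = 5
G(10) = mex({0, 1, 2, 3, 4, 5}) = 6
G(11) = mex({1, 2, 3, 4, 5, 6}) = 0
G(12) = mex({0, 2, 3, 5, 6}) = 1
G(13) = mex({0, 1, 3, 4, 6}) = 2
G(14) = mex({0, 1, 2, 4, 5}) = 3
G(15) = mex({1, 2, 3, 5, 6}) = 0
G(16) = mex({0, 2, 3, 4, 6}) = 1
G(17) = mex({0, 1, 3, 4, 5}) = 2
G(18) = mex({0, 1, 2, 4, 5, 6}) = 3
G(19) = mex({0, 1, 2, 3, 5, 6}) = 4
G(20) = mex({0, 1, 2, 3, 4, 6}) = 5
Observe that G(11)..G(20) = 0, 1, 2, 3, 0, 1, 2, 3, 4, 5 repeats G(0)..G(9) = 0, 1, 2, 3, 0, 1, 2, 3, 4, 5.
For k >= max(S) = 10, G(k) is determined by the previous 10 values G(k-10)..G(k-1); a window of 10 consecutive values has recurred shifted by 11, so by induction G(k + 11) = G(k) for all k >= 0: the sequence is periodic from the start with period 11.
One period: G(0..10) = 0, 1, 2, 3, 0, 1, 2, 3, 4, 5, 6.
80 mod 11 = 3, so G(80) = G(3) = 3.

3


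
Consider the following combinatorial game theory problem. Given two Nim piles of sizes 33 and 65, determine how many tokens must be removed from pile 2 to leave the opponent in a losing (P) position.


Piles: 33 and 65
Current XOR: 33 XOR 65 = 96 (non-zero, so this is an N-position).
To make the XOR zero, we need to find a move that balances the piles.
For pile 2 (size 65): target = 65 XOR 96 = 33
We reduce pile 2 from 65 to 33.
Tokens removed: 65 - 33 = 32
Verification: 33 XOR 33 = 0

32


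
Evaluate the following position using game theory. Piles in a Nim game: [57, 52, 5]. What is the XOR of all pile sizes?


We need the XOR (exclusive or) of all pile sizes.
After XOR-ing pile 1 (size 57): 0 XOR 57 = 57
After XOR-ing pile 2 (size 52): 57 XOR 52 = 13
After XOR-ing pile 3 (size 5): 13 XOR 5 = 8
The Nim-value of this position is 8.

8


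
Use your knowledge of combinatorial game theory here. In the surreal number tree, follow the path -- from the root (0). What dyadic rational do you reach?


Sign expansion: --
Rule: track bounds (lo, hi), initially (-inf, +inf). On '+', the current value becomes lo and we move to the simplest number in (value, hi): value + 1 if hi = +inf, otherwise the midpoint (value + hi)/2. On '-', the current value becomes hi and we move to value - 1 if lo = -inf, otherwise the midpoint (lo + value)/2.
Start at 0.
Step 1: sign = -, move left. Bounds: (-inf, 0). Value = -1
Step 2: sign = -, move left. Bounds: (-inf, -1). Value = -2
The surreal number with sign expansion -- is -2.

-2


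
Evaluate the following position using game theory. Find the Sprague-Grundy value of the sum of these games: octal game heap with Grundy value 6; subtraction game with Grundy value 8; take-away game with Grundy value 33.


By the Sprague-Grundy theorem, the Grundy value of a sum of games is the XOR of individual Grundy values.
octal game heap: Grundy value = 6. Running XOR: 0 XOR 6 = 6
subtraction game: Grundy value = 8. Running XOR: 6 XOR 8 = 14
take-away game: Grundy value = 33. Running XOR: 14 XOR 33 = 47
The combined Grundy value is 47.

47


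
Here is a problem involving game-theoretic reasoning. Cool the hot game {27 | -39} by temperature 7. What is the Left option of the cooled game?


Original game: {27 | -39} (a switch {a | b} with a > b).
Cooling by t (for t below the temperature (a - b)/2 = 33) taxes each move by t: {a | b} cooled by t is {a - t | b + t}.
Cooling amount: t = 7
Cooled Left option: 27 - 7 = 20
Cooled Right option: -39 + 7 = -32
Cooled game: {20 | -32}
Left option = 20

20


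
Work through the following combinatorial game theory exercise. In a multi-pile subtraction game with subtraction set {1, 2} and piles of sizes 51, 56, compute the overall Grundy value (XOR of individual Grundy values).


Subtraction set: {1, 2}
For this subtraction set, G(n) = n mod 3 (period = max + 1 = 3).
Pile 1 (size 51): G(51) = 51 mod 3 = 0
Pile 2 (size 56): G(56) = 56 mod 3 = 2
Total Grundy value = XOR of all: 0 XOR 2 = 2

2


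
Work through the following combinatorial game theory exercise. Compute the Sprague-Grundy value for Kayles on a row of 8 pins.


Kayles: a move removes 1 or 2 adjacent pins from a contiguous row.
Removing pins from a row of k leaves two independent rows (a, b) with a + b = k - 1 (one pin) or a + b = k - 2 (two pins); an end removal gives a = 0.
By Sprague-Grundy, G(k) = mex{ G(a) XOR G(b) } over all these splits. G(0) = 0.
G(1): splits (0,0):0^0=0 -> mex({0}) = 1
G(2): splits (0,1):0^1=1 (0,0):0^0=0 -> mex({0, 1}) = 2
G(3): splits (0,2):0^2=2 (1,1):1^1=0 (0,1):0^1=1 -> mex({0, 1, 2}) = 3
G(4): splits (0,3):0^3=3 (1,2):1^2=3 (0,2):0^2=2 (1,1):1^1=0 -> mex({0, 2, 3}) = 1
G(5): splits (0,4):0^1=1 (1,3):1^3=2 (2,2):2^2=0 (0,3):0^3=3 (1,2):1^2=3 -> mex({0, 1, 2, 3}) = 4
G(6) = mex({0, 1, 2, 4}) = 3
G(7) = mex({0, 1, 3, 4, 5}) = 2
G(8) = mex({0, 2, 3, 5, 6}) = 1
Therefore G(8) = 1.

1


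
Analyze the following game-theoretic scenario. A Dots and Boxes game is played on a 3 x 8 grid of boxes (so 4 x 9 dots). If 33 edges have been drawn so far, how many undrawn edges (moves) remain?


Grid: 3 x 8 boxes, i.e. 4 rows and 9 columns of dots.
Horizontal edges: (rows + 1) * cols = 4 * 8 = 32
Vertical edges: rows * (cols + 1) = 3 * 9 = 27
Total edges: 32 + 27 = 59
Edges drawn: 33
Remaining: 59 - 33 = 26

26


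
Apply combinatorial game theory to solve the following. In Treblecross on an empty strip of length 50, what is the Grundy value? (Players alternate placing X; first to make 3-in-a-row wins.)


Treblecross: place X on empty cells; 3-in-a-row wins.
Playing within two cells of an existing X lets the opponent win at once, so sensible play treats the cells i-2..i+2 around each X as dead. The player left with no safe cell loses, so this is a normal-play take-away game on strips of safe cells.
Placing X at cell i (0-indexed) of a strip of k safe cells leaves independent strips of sizes max(0, i-2) and max(0, k-i-3). Hence G(k) = mex{ G(max(0,i-2)) XOR G(max(0,k-i-3)) : 0 <= i < k }, with G(0) = 0.
G(1): splits (0,0):0^0=0 -> mex({0}) = 1
G(2): splits (0,0):0^0=0 -> mex({0}) = 1
G(3): splits (0,0):0^0=0 -> mex({0}) = 1
G(4): splits (0,1):0^1=1 (0,0):0^0=0 -> mex({0, 1}) = 2
G(5): splits (0,2):0^1=1 (0,1):0^1=1 (0,0):0^0=0 -> mex({0, 1}) = 2
G(6) = mex({1}) = 0
G(7) = mex({0, 1, 2}) = 3
G(8) = mex({0, 1, 2}) = 3
G(9) = mex({0, 2}) = 1
G(10) = mex({0, 2, 3}) = 1
G(11) = mex({0, 3}) = 1
G(12) = mex({1, 3}) = 0
G(13) = mex({0, 1, 2, 3}) = 4
G(14) = mex({0, 1, 2}) = 3
G(15) = mex({0, 1, 2}) = 3
G(16) = mex({0, 1, 2, 4}) = 3
G(17) = mex({0, 1, 3, 4}) = 2
G(18) = mex({0, 1, 3, 4}) = 2
G(19) = mex({0, 1, 3, 5}) = 2
G(20) = mex({0, 1, 2, 3, 5}) = 4
G(21) = mex({0, 1, 2, 3, 5}) = 4
G(22) = mex({1, 2, 6}) = 0
G(23) = mex({0, 1, 2, 3, 4, 6}) = 5
G(24) = mex({0, 1, 2, 3, 4}) = 5
G(25) = mex({0, 1, 3, 4, 7}) = 2
G(26) = mex({0, 1, 3, 4, 5, 7}) = 2
G(27) = mex({0, 1, 3, 5}) = 2
G(28) = mex({0, 1, 2, 5}) = 3
G(29) = mex({0, 1, 2, 4, 5, 6}) = 3
G(30) = mex({1, 2, 4, 6}) = 0
G(31) = mex({0, 1, 2, 3, 4, 6}) = 5
G(32) = mex({1, 2, 3, 4, 7}) = 0
G(33) = mex({0, 3, 7}) = 1
G(34) = mex({0, 2, 3, 5, 7}) = 1
G(35) = mex({0, 2, 3, 5, 6}) = 1
G(36) = mex({0, 1, 2, 5, 6}) = 3
G(37) = mex({0, 1, 2, 4, 5, 6}) = 3
G(38) = mex({0, 1, 2, 4}) = 3
G(39) = mex({0, 1, 2, 3, 4, 7}) = 5
G(40) = mex({0, 1, 2, 3, 4, 5, 7}) = 6
G(41) = mex({0, 1, 2, 3, 5, 7}) = 4
G(42) = mex({0, 1, 2, 3, 5, 6, 7}) = 4
G(43) = mex({0, 2, 3, 5, 6}) = 1
G(44) = mex({1, 2, 3, 4, 5, 6}) = 0
G(45) = mex({0, 1, 2, 3, 4, 6, 7}) = 5
G(46) = mex({0, 1, 2, 3, 4, 7}) = 5
G(47) = mex({0, 1, 2, 3, 4, 5, 7}) = 6
G(48) = mex({0, 1, 2, 3, 4, 5, 7}) = 6
G(49) = mex({0, 1, 3, 4, 5, 7}) = 2
G(50) = mex({0, 1, 2, 3, 4, 5, 6}) = 7
Therefore G(50) = 7.

7


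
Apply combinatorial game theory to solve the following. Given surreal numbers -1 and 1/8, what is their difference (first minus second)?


x = -1, y = 1/8
Converting to common denominator: 8
x = -8/8, y = 1/8
x - y = -1 - 1/8 = -9/8

-9/8


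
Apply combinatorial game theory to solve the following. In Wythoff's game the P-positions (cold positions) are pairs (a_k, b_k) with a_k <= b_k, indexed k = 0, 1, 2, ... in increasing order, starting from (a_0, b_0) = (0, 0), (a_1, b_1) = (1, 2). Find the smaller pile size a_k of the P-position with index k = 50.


By Wythoff's theorem, a_k = floor(k * phi) and b_k = floor(k * phi^2) = a_k + k, where phi = (1 + sqrt(5))/2 is the golden ratio.
phi = (1 + sqrt(5))/2 = 1.618034
k = 50
k * phi = 50 * 1.618034 = 80.901699
a_50 = floor(k * phi) = 80

80


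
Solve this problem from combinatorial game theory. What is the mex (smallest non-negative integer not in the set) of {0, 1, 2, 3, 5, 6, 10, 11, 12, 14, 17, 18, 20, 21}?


Set = {0, 1, 2, 3, 5, 6, 10, 11, 12, 14, 17, 18, 20, 21}
0 is in the set.
1 is in the set.
2 is in the set.
3 is in the set.
4 is NOT in the set. This is the mex.
mex = 4

4


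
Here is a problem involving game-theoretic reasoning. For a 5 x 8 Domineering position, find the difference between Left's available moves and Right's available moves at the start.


Board is 5 x 8 (rows x cols).
Left (vertical) placements: (rows-1) * cols = 4 * 8 = 32
Right (horizontal) placements: rows * (cols-1) = 5 * 7 = 35
Advantage = Left - Right = 32 - 35 = -3

-3


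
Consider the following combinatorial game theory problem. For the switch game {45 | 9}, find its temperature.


The game is {45 | 9}, a switch {a | b} with numbers a > b.
Cooling {a | b} by t gives {a - t | b + t}, which stops being hot when a - t = b + t, i.e. at t = (a - b)/2. So the temperature of a switch is (a - b)/2.
Temperature = (Left option - Right option) / 2
= (45 - (9)) / 2
= 36 / 2
= 18

18


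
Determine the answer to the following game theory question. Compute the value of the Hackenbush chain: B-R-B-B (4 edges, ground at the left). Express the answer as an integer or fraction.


Edges (from ground): B-R-B-B
By Berlekamp's sign-expansion rule, a Blue-Red Hackenbush stalk has the value of the surreal number whose sign sequence is the edge sequence with B -> + and R -> -.
Sign sequence: +-++
Trace the sign expansion in the surreal number tree, starting from 0:
Edge 1: B (sign +) -> bounds (0, +inf), value = 1
Edge 2: R (sign -) -> bounds (0, 1), value = 1/2
Edge 3: B (sign +) -> bounds (1/2, 1), value = 3/4
Edge 4: B (sign +) -> bounds (3/4, 1), value = 7/8
Game value = 7/8

7/8


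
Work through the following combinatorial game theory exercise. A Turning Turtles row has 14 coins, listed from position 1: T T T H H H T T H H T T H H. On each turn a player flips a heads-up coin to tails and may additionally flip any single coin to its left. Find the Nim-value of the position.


Coins: T T T H H H T T H H T T H H
Key fact: a single head at position k behaves exactly like a Nim heap of size k (turning it to T and optionally flipping a coin at j < k corresponds to moving the heap from k to j, or to 0), and heads combine as a disjunctive sum (two heads at the same place would cancel, matching j XOR j = 0). So the Nim-value is the XOR of the 1-indexed positions of the heads.
Face-up positions (1-indexed): [4, 5, 6, 9, 10, 13, 14]
XOR 0 with 4: 0 XOR 4 = 4
XOR 4 with 5: 4 XOR 5 = 1
XOR 1 with 6: 1 XOR 6 = 7
XOR 7 with 9: 7 XOR 9 = 14
XOR 14 with 10: 14 XOR 10 = 4
XOR 4 with 13: 4 XOR 13 = 9
XOR 9 with 14: 9 XOR 14 = 7
Nim-value = 7

7


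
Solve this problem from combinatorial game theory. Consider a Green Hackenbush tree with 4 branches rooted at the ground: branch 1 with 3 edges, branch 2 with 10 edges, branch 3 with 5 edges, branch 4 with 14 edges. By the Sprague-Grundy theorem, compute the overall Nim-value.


The tree has 4 branches from the ground vertex.
In Green Hackenbush, the Nim-value of a simple path of length k is k.
Branch 1: length 3, Nim-value = 3
Branch 2: length 10, Nim-value = 10
Branch 3: length 5, Nim-value = 5
Branch 4: length 14, Nim-value = 14
Total Nim-value = XOR of all branch values:
0 XOR 3 = 3
3 XOR 10 = 9
9 XOR 5 = 12
12 XOR 14 = 2
Nim-value of the tree = 2

2


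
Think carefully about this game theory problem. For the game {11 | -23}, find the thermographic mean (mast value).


Game = {11 | -23}, a switch {a | b} with numbers a > b.
Its thermograph has left wall a - t and right wall b + t, which meet at t = (a - b)/2, where both equal (a + b)/2. So the mast (mean value) is at (a + b)/2.
Mean = (11 + (-23))/2 = -12/2 = -6

-6


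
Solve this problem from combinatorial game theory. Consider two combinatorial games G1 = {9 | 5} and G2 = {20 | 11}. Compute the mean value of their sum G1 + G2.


G1 = {9 | 5}, G2 = {20 | 11}
Each is a switch {a | b} with numbers a > b; its mean value is (a + b)/2, and mean value is additive over game sums: m(G1 + G2) = m(G1) + m(G2).
Mean of G1 = (9 + (5))/2 = 14/2 = 7
Mean of G2 = (20 + (11))/2 = 31/2 = 31/2
Mean of G1 + G2 = 7 + 31/2 = 45/2

45/2


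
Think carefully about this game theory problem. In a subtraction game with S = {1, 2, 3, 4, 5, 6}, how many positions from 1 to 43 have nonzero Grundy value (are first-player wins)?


Subtraction set S = {1, 2, 3, 4, 5, 6}, so G(n) = n mod 7.
G(n) = 0 when n is a multiple of 7.
Multiples of 7 in [1, 43]: 6
N-positions (nonzero Grundy) = 43 - 6 = 37

37
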